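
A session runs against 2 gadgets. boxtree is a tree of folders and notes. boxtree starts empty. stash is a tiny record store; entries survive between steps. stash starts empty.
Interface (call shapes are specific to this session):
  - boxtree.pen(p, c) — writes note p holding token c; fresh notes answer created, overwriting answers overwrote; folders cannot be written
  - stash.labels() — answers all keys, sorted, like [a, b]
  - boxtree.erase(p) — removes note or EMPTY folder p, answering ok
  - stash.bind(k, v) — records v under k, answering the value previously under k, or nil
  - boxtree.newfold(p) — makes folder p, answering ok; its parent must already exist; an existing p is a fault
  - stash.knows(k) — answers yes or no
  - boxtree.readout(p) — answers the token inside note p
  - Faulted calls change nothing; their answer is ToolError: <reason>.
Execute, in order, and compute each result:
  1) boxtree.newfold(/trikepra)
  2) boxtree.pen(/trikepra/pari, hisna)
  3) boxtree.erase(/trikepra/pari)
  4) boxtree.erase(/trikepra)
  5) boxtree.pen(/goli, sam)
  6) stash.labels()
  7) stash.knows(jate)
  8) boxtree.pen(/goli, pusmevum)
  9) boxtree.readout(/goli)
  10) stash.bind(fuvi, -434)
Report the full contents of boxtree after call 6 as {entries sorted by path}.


Answer: {goli=sam}

Derivation:
Step: boxtree.newfold[p=/trikepra]
Result: ok
Step: boxtree.pen[p=/trikepra/pari; c=hisna]
Result: created
Step: boxtree.erase[p=/trikepra/pari]
Result: ok
Step: boxtree.erase[p=/trikepra]
Result: ok
Step: boxtree.pen[p=/goli; c=sam]
Result: created
Step: stash.labels[]
Result: []
Step: stash.knows[k=jate]
Result: no
Step: boxtree.pen[p=/goli; c=pusmevum]
Result: overwrote
Step: boxtree.readout[p=/goli]
Result: pusmevum
Step: stash.bind[k=fuvi; v=-434]
Result: nil


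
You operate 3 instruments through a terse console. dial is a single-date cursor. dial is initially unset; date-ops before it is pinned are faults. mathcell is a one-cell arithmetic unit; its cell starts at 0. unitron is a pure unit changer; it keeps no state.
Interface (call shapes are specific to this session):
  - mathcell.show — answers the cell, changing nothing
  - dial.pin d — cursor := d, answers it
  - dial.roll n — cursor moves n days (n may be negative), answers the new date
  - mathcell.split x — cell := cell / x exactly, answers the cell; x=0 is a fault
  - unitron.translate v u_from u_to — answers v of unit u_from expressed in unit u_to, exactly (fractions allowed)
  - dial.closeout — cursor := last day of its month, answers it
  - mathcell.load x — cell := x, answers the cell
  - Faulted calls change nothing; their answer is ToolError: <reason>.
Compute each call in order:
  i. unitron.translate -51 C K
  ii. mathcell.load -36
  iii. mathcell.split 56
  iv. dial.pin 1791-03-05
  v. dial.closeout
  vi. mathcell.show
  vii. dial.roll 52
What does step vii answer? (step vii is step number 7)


Answer: 1791-05-22

Derivation:
→ translate(-51, C, K)
← 4443/20
→ load(-36)
← -36
→ split(56)
← -9/14
→ pin(1791-03-05)
← 1791-03-05
→ closeout()
← 1791-03-31
→ show()
← -9/14
→ roll(52)
← 1791-05-22


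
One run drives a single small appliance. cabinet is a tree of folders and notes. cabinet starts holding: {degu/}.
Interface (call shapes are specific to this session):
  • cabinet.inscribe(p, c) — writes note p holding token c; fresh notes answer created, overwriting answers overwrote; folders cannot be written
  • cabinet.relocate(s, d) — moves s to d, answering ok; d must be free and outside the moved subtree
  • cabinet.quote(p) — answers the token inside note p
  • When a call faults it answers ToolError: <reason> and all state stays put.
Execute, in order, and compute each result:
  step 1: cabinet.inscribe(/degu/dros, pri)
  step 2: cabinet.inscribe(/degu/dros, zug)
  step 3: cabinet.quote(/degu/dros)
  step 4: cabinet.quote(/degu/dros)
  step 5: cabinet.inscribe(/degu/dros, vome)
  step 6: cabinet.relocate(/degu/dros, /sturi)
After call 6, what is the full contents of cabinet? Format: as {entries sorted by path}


-> inscribe(p='/degu/dros', c='pri')
<- created
-> inscribe(p='/degu/dros', c='zug')
<- overwrote
-> quote(p='/degu/dros')
<- zug
-> quote(p='/degu/dros')
<- zug
-> inscribe(p='/degu/dros', c='vome')
<- overwrote
-> relocate(s='/degu/dros', d='/sturi')
<- ok

Answer: {degu/, sturi=vome}


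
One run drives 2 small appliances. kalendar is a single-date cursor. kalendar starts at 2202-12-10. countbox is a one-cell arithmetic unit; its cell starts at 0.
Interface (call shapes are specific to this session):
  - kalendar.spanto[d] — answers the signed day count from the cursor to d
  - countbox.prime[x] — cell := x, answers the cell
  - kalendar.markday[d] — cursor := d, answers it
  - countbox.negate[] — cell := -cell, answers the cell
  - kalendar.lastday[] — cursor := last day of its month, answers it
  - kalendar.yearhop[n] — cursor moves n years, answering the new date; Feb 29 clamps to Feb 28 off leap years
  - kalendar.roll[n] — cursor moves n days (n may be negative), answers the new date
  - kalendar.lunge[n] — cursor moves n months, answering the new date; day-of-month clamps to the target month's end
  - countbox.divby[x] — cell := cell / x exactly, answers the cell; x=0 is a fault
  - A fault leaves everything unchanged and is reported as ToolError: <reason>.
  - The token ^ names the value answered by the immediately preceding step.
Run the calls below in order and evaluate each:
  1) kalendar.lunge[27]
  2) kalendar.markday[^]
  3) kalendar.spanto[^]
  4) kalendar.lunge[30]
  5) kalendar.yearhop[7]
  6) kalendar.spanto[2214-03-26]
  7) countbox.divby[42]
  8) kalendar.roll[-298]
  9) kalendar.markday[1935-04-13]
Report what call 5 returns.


# 1. kalendar.lunge(n='27') == 2205-03-10
# 2. kalendar.markday(d='^') == 2205-03-10
# 3. kalendar.spanto(d='^') == 0
# 4. kalendar.lunge(n='30') == 2207-09-10
# 5. kalendar.yearhop(n='7') == 2214-09-10
# 6. kalendar.spanto(d='2214-03-26') == -168
# 7. countbox.divby(x='42') == 0
# 8. kalendar.roll(n='-298') == 2213-11-16
# 9. kalendar.markday(d='1935-04-13') == 1935-04-13

Answer: 2214-09-10


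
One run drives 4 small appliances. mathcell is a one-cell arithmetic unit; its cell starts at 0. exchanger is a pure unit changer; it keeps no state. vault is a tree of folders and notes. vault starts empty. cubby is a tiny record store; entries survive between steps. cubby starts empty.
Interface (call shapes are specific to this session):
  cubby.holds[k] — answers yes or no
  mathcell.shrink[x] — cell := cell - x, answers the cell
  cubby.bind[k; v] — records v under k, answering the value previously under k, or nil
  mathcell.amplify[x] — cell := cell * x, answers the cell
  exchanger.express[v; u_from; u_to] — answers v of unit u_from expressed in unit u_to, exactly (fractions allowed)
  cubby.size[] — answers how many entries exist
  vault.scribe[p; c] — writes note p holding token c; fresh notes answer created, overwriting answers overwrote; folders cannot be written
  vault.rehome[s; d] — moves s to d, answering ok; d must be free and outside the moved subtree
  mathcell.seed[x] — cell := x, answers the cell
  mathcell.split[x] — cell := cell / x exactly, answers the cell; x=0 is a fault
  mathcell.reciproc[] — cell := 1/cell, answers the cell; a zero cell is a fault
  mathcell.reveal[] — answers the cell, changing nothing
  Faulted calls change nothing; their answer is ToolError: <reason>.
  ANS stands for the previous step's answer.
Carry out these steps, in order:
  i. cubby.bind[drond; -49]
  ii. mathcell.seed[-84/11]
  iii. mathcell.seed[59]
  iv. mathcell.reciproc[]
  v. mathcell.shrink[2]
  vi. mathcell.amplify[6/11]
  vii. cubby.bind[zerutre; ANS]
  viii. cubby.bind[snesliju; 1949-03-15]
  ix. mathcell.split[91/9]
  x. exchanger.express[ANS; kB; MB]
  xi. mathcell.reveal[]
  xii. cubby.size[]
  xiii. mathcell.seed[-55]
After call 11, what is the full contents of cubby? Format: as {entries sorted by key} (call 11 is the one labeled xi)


→ cubby.bind(k: drond, v: -49)
← nil
→ mathcell.seed(x: -84/11)
← -84/11
→ mathcell.seed(x: 59)
← 59
→ mathcell.reciproc()
← 1/59
→ mathcell.shrink(x: 2)
← -117/59
→ mathcell.amplify(x: 6/11)
← -702/649
→ cubby.bind(k: zerutre, v: ANS)
← nil
→ cubby.bind(k: snesliju, v: 1949-03-15)
← nil
→ mathcell.split(x: 91/9)
← -486/4543
→ exchanger.express(v: ANS, u_from: kB, u_to: MB)
← -243/2271500
→ mathcell.reveal()
← -486/4543
→ cubby.size()
← 3
→ mathcell.seed(x: -55)
← -55

Answer: {drond=-49, snesliju=1949-03-15, zerutre=-702/649}


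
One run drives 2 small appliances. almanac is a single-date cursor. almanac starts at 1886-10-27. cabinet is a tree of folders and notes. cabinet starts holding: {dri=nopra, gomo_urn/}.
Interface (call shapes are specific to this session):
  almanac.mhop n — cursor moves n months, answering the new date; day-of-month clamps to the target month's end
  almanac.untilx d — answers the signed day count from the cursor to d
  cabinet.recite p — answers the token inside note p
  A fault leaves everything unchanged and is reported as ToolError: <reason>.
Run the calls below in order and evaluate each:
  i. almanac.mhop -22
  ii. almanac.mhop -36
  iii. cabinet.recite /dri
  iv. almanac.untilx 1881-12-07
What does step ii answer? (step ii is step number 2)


Answer: 1881-12-27

Derivation:
-- mhop(n→-22) ~> 1884-12-27
-- mhop(n→-36) ~> 1881-12-27
-- recite(p→/dri) ~> nopra
-- untilx(d→1881-12-07) ~> -20


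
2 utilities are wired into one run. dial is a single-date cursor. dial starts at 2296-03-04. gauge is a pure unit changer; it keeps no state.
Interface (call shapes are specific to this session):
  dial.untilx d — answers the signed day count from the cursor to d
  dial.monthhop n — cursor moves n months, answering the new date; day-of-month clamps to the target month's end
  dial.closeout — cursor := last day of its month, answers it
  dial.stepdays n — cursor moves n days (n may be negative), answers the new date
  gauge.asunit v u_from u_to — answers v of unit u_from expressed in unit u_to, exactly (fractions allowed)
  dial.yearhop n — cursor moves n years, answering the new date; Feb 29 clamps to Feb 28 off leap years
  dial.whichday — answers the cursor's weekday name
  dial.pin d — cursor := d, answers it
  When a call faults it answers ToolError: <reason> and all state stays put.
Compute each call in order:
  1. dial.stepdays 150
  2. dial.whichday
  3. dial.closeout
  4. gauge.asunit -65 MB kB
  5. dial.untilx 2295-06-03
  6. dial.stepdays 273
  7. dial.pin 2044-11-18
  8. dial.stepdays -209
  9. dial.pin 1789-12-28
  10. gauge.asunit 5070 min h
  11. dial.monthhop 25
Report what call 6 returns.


! 1. dial.stepdays(n→150) : 2296-08-01
! 2. dial.whichday() : Saturday
! 3. dial.closeout() : 2296-08-31
! 4. gauge.asunit(v→-65, u_from→MB, u_to→kB) : -65000
! 5. dial.untilx(d→2295-06-03) : -455
! 6. dial.stepdays(n→273) : 2297-05-31
! 7. dial.pin(d→2044-11-18) : 2044-11-18
! 8. dial.stepdays(n→-209) : 2044-04-23
! 9. dial.pin(d→1789-12-28) : 1789-12-28
! 10. gauge.asunit(v→5070, u_from→min, u_to→h) : 169/2
! 11. dial.monthhop(n→25) : 1792-01-28

Answer: 2297-05-31


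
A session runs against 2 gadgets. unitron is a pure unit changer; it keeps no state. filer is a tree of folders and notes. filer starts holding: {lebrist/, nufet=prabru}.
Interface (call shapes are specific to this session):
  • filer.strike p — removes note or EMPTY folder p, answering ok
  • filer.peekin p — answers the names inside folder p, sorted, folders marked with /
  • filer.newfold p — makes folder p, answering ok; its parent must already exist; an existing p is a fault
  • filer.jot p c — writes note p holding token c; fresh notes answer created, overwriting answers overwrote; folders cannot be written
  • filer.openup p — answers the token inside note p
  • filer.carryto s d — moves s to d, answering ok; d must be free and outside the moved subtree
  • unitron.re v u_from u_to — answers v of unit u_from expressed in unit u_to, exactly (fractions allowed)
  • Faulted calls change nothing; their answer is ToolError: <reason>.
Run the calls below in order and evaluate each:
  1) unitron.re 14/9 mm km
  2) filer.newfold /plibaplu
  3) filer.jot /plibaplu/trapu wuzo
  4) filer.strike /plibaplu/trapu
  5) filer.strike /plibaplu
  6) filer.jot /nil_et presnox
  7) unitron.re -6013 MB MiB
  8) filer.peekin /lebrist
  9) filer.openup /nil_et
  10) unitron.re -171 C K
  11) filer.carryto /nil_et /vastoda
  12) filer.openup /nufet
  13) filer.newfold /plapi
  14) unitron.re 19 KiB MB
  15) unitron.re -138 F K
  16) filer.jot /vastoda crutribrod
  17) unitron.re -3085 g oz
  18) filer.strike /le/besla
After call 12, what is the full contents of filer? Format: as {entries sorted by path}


% re 14/9 mm km
  7/4500000
% newfold /plibaplu
  ok
% jot /plibaplu/trapu wuzo
  created
% strike /plibaplu/trapu
  ok
% strike /plibaplu
  ok
% jot /nil_et presnox
  created
% re -6013 MB MiB
  -93953125/16384
% peekin /lebrist
  []
% openup /nil_et
  presnox
% re -171 C K
  2043/20
% carryto /nil_et /vastoda
  ok
% openup /nufet
  prabru
% newfold /plapi
  ok
% re 19 KiB MB
  304/15625
% re -138 F K
  32167/180
% jot /vastoda crutribrod
  overwrote
% re -3085 g oz
  -4936000000/45359237
% strike /le/besla
  ToolError: not found

Answer: {lebrist/, nufet=prabru, vastoda=presnox}


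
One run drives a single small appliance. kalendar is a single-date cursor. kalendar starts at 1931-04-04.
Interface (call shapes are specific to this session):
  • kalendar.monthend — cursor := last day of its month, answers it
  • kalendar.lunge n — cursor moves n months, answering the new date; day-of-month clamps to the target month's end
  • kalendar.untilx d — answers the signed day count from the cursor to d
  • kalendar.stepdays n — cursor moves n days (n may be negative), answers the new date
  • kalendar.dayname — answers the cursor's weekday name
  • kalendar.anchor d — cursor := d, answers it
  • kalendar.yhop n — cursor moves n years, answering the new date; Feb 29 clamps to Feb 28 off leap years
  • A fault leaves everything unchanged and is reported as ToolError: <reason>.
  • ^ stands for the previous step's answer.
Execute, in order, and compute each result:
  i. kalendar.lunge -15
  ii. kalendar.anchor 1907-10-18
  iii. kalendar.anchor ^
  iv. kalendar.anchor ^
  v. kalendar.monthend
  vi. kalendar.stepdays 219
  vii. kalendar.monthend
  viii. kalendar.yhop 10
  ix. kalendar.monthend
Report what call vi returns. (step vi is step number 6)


Step: lunge[n→-15]
Result: 1930-01-04
Step: anchor[d→1907-10-18]
Result: 1907-10-18
Step: anchor[d→^]
Result: 1907-10-18
Step: anchor[d→^]
Result: 1907-10-18
Step: monthend[]
Result: 1907-10-31
Step: stepdays[n→219]
Result: 1908-06-06
Step: monthend[]
Result: 1908-06-30
Step: yhop[n→10]
Result: 1918-06-30
Step: monthend[]
Result: 1918-06-30

Answer: 1908-06-06


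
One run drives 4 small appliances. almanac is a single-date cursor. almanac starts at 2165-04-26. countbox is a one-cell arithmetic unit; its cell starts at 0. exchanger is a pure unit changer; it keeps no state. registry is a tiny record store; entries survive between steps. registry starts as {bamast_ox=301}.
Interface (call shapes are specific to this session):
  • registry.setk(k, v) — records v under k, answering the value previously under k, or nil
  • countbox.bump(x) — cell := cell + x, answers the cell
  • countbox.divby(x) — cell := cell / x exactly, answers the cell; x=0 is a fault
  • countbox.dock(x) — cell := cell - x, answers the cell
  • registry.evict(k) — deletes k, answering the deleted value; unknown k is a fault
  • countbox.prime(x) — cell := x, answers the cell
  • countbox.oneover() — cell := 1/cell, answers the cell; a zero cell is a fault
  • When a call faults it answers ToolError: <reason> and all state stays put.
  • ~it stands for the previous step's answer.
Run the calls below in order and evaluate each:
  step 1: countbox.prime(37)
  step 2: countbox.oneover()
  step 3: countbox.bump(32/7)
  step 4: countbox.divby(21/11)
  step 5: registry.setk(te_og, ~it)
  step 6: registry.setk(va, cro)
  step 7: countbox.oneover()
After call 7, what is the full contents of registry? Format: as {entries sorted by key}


>>> prime x→37
[out] 37
>>> oneover
[out] 1/37
>>> bump x→32/7
[out] 1191/259
>>> divby x→21/11
[out] 4367/1813
>>> setk k→te_og v→~it
[out] nil
>>> setk k→va v→cro
[out] nil
>>> oneover
[out] 1813/4367

Answer: {bamast_ox=301, te_og=4367/1813, va=cro}


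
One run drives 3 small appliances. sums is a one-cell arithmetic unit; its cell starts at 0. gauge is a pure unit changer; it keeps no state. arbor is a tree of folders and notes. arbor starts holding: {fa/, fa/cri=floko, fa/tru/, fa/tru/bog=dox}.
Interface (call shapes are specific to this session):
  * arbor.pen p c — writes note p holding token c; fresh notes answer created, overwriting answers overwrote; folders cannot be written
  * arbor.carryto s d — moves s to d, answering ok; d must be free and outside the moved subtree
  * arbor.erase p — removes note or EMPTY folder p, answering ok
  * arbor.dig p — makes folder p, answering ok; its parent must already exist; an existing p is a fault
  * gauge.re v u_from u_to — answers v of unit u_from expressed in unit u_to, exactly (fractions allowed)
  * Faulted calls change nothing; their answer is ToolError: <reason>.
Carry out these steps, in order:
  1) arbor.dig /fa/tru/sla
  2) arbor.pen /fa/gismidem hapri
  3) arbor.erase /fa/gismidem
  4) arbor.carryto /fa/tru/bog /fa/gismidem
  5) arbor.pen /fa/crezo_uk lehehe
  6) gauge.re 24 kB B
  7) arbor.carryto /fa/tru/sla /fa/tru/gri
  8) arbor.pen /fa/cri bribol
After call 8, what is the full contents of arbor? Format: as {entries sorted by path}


Do: arbor.dig[p→/fa/tru/sla]
See: ok
Do: arbor.pen[p→/fa/gismidem; c→hapri]
See: created
Do: arbor.erase[p→/fa/gismidem]
See: ok
Do: arbor.carryto[s→/fa/tru/bog; d→/fa/gismidem]
See: ok
Do: arbor.pen[p→/fa/crezo_uk; c→lehehe]
See: created
Do: gauge.re[v→24; u_from→kB; u_to→B]
See: 24000
Do: arbor.carryto[s→/fa/tru/sla; d→/fa/tru/gri]
See: ok
Do: arbor.pen[p→/fa/cri; c→bribol]
See: overwrote

Answer: {fa/, fa/crezo_uk=lehehe, fa/cri=bribol, fa/gismidem=dox, fa/tru/, fa/tru/gri/}


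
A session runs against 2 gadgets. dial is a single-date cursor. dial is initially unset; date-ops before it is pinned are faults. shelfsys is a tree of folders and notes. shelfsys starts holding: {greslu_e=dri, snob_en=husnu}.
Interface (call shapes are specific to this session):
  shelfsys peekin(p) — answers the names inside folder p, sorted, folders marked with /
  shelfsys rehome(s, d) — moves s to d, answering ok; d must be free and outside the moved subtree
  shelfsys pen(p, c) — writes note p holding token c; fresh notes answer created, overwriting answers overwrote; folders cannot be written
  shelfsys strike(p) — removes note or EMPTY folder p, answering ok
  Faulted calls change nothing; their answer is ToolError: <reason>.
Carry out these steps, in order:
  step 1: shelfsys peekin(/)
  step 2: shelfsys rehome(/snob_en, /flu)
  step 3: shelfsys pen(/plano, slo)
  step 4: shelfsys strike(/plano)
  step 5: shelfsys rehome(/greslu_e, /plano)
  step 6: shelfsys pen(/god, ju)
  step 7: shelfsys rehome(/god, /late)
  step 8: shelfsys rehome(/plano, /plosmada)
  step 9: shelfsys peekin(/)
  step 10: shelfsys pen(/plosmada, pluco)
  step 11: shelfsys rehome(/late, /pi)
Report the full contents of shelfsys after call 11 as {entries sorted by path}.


Using shelfsys peekin passing p→/, → [greslu_e, snob_en].
I call shelfsys rehome passing s→/snob_en, d→/flu, and observe ok.
I use shelfsys pen passing p→/plano, c→slo, and get created.
Next I call shelfsys strike passing p→/plano, giving ok.
I use shelfsys rehome passing s→/greslu_e, d→/plano, and get ok.
Next I call shelfsys pen passing p→/god, c→ju, → created.
I call shelfsys rehome passing s→/god, d→/late, and see ok.
I call shelfsys rehome passing s→/plano, d→/plosmada, which returns ok.
Now I run shelfsys peekin passing p→/, → [flu, late, plosmada].
Calling shelfsys pen passing p→/plosmada, c→pluco, → overwrote.
I try shelfsys rehome passing s→/late, d→/pi, and get ok.

Answer: {flu=husnu, pi=ju, plosmada=pluco}


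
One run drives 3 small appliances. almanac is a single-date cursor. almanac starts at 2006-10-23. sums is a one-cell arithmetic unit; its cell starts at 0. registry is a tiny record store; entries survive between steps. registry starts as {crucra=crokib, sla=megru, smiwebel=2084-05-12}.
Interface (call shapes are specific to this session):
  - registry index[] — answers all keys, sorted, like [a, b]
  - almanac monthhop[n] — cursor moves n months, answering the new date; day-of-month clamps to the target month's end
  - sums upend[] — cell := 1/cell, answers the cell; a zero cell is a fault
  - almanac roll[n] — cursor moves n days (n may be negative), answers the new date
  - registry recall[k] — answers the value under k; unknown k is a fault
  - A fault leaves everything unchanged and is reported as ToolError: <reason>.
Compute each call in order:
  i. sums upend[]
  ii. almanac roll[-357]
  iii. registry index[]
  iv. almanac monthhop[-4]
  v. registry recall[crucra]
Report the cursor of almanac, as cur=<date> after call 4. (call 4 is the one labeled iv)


Answer: cur=2005-06-30

Derivation:
% sums upend
  ToolError: reciprocal of zero
% almanac roll n: -357
  2005-10-31
% registry index
  [crucra, sla, smiwebel]
% almanac monthhop n: -4
  2005-06-30
% registry recall k: crucra
  crokib


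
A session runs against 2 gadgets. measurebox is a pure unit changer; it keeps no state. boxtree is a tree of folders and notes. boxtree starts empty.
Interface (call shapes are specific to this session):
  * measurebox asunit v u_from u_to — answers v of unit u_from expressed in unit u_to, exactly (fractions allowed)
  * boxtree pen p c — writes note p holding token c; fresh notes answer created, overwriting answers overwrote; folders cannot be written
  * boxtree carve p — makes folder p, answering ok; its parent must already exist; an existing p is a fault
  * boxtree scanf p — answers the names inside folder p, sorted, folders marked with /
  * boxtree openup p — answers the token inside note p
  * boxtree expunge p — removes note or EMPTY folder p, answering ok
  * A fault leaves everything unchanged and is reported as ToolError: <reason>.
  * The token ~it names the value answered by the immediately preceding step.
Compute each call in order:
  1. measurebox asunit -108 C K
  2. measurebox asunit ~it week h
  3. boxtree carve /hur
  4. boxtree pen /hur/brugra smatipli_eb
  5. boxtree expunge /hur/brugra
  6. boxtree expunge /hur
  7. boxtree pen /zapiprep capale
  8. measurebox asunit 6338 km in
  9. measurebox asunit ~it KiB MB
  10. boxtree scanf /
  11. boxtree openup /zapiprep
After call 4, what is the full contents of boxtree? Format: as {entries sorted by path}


-> measurebox asunit(v: -108, u_from: C, u_to: K)
<- 3303/20
-> measurebox asunit(v: ~it, u_from: week, u_to: h)
<- 138726/5
-> boxtree carve(p: /hur)
<- ok
-> boxtree pen(p: /hur/brugra, c: smatipli_eb)
<- created
-> boxtree expunge(p: /hur/brugra)
<- ok
-> boxtree expunge(p: /hur)
<- ok
-> boxtree pen(p: /zapiprep, c: capale)
<- created
-> measurebox asunit(v: 6338, u_from: km, u_to: in)
<- 31690000000/127
-> measurebox asunit(v: ~it, u_from: KiB, u_to: MB)
<- 32450560/127
-> boxtree scanf(p: /)
<- [zapiprep]
-> boxtree openup(p: /zapiprep)
<- capale

Answer: {hur/, hur/brugra=smatipli_eb}


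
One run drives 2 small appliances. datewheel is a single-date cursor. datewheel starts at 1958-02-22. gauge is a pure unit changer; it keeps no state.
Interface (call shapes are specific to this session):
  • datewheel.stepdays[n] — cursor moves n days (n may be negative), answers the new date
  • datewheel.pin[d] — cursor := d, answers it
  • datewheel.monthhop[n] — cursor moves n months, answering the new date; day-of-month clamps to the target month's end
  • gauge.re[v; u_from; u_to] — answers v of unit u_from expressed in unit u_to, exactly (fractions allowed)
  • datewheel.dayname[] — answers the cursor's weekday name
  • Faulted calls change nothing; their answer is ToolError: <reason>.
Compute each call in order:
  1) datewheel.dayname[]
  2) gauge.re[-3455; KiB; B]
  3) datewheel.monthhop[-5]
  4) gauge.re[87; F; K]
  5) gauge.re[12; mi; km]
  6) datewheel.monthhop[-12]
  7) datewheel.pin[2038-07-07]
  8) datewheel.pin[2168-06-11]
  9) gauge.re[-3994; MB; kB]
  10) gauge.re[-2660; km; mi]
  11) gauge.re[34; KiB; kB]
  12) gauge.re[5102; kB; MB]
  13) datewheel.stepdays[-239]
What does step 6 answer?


-- 1. datewheel.dayname() : Saturday
-- 2. gauge.re(v: -3455, u_from: KiB, u_to: B) : -3537920
-- 3. datewheel.monthhop(n: -5) : 1957-09-22
-- 4. gauge.re(v: 87, u_from: F, u_to: K) : 54667/180
-- 5. gauge.re(v: 12, u_from: mi, u_to: km) : 301752/15625
-- 6. datewheel.monthhop(n: -12) : 1956-09-22
-- 7. datewheel.pin(d: 2038-07-07) : 2038-07-07
-- 8. datewheel.pin(d: 2168-06-11) : 2168-06-11
-- 9. gauge.re(v: -3994, u_from: MB, u_to: kB) : -3994000
-- 10. gauge.re(v: -2660, u_from: km, u_to: mi) : -20781250/12573
-- 11. gauge.re(v: 34, u_from: KiB, u_to: kB) : 4352/125
-- 12. gauge.re(v: 5102, u_from: kB, u_to: MB) : 2551/500
-- 13. datewheel.stepdays(n: -239) : 2167-10-16

Answer: 1956-09-22


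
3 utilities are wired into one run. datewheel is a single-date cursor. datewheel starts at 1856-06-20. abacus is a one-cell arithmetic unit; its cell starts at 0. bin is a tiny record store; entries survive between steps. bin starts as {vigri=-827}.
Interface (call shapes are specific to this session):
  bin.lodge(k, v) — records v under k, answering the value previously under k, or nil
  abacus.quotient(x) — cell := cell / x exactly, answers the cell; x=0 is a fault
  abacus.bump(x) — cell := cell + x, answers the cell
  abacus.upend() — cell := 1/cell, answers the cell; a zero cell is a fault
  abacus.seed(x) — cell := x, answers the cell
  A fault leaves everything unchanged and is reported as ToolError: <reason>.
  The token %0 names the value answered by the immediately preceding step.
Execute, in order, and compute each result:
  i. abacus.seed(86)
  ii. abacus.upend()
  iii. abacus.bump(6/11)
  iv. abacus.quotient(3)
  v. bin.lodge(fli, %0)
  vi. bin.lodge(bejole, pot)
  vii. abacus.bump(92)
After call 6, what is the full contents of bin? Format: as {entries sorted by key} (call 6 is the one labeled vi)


Answer: {bejole=pot, fli=527/2838, vigri=-827}

Derivation:
% abacus.seed(86) : 86
% abacus.upend() : 1/86
% abacus.bump(6/11) : 527/946
% abacus.quotient(3) : 527/2838
% bin.lodge(fli, %0) : nil
% bin.lodge(bejole, pot) : nil
% abacus.bump(92) : 261623/2838


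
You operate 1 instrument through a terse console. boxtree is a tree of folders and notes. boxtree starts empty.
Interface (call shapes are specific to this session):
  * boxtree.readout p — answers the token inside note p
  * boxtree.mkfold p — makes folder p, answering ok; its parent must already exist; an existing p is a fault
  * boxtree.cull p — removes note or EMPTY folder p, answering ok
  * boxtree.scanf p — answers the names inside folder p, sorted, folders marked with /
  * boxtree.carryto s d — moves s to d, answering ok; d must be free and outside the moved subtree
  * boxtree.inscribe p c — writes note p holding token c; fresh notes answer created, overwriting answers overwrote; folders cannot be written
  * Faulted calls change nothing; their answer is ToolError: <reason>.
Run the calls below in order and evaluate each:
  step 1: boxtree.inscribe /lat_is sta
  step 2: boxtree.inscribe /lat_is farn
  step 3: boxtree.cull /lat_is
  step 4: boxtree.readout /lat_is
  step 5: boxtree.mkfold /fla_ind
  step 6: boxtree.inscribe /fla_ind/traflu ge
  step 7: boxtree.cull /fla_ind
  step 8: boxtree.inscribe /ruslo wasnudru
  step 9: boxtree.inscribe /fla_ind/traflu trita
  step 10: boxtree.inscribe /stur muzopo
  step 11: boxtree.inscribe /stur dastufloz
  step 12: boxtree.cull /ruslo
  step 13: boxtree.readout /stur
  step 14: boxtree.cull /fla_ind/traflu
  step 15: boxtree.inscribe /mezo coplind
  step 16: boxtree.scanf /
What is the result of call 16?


! 1. inscribe(p=/lat_is, c=sta) : created
! 2. inscribe(p=/lat_is, c=farn) : overwrote
! 3. cull(p=/lat_is) : ok
! 4. readout(p=/lat_is) : ToolError: not found
! 5. mkfold(p=/fla_ind) : ok
! 6. inscribe(p=/fla_ind/traflu, c=ge) : created
! 7. cull(p=/fla_ind) : ToolError: not empty
! 8. inscribe(p=/ruslo, c=wasnudru) : created
! 9. inscribe(p=/fla_ind/traflu, c=trita) : overwrote
! 10. inscribe(p=/stur, c=muzopo) : created
! 11. inscribe(p=/stur, c=dastufloz) : overwrote
! 12. cull(p=/ruslo) : ok
! 13. readout(p=/stur) : dastufloz
! 14. cull(p=/fla_ind/traflu) : ok
! 15. inscribe(p=/mezo, c=coplind) : created
! 16. scanf(p=/) : [fla_ind/, mezo, stur]

Answer: [fla_ind/, mezo, stur]


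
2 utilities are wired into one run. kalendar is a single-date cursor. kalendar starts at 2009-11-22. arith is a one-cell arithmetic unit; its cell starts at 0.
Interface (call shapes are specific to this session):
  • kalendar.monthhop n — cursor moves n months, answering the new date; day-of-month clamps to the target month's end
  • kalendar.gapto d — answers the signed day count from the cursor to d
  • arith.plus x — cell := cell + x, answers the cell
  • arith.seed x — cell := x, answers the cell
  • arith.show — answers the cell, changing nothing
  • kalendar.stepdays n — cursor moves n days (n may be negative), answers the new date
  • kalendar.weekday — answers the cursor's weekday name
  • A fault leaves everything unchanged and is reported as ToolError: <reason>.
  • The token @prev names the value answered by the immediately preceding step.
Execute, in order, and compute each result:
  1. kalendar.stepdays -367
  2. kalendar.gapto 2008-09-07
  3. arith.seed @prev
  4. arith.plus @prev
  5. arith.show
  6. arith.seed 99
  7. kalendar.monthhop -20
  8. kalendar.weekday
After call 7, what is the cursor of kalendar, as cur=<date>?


Now I run kalendar.stepdays passing -367, and observe 2008-11-20.
Invoking kalendar.gapto passing 2008-09-07, yielding -74.
I call arith.seed passing @prev, and get -74.
Invoking arith.plus passing @prev, — result: -148.
I use arith.show, — result: -148.
I use arith.seed passing 99, — result: 99.
I invoke kalendar.monthhop passing -20, which returns 2007-03-20.
I run kalendar.weekday, which returns Tuesday.

Answer: cur=2007-03-20


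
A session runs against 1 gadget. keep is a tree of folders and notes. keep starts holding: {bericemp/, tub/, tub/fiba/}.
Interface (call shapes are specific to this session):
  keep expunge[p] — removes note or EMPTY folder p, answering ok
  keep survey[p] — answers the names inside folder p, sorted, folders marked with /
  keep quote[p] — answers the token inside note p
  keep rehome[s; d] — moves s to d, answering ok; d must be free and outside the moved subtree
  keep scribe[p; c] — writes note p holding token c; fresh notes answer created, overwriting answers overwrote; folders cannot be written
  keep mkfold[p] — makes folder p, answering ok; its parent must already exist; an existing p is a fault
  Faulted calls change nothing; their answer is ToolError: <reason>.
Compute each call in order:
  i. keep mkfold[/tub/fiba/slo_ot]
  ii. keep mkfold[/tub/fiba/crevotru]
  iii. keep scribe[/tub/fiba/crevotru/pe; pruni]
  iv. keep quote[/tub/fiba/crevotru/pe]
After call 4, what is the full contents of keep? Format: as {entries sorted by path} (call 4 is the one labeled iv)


Next I call keep mkfold(p→/tub/fiba/slo_ot), which returns ok.
Invoking keep mkfold(p→/tub/fiba/crevotru), and see ok.
Invoking keep scribe(p→/tub/fiba/crevotru/pe, c→pruni), and see created.
I call keep quote(p→/tub/fiba/crevotru/pe), giving pruni.

Answer: {bericemp/, tub/, tub/fiba/, tub/fiba/crevotru/, tub/fiba/crevotru/pe=pruni, tub/fiba/slo_ot/}


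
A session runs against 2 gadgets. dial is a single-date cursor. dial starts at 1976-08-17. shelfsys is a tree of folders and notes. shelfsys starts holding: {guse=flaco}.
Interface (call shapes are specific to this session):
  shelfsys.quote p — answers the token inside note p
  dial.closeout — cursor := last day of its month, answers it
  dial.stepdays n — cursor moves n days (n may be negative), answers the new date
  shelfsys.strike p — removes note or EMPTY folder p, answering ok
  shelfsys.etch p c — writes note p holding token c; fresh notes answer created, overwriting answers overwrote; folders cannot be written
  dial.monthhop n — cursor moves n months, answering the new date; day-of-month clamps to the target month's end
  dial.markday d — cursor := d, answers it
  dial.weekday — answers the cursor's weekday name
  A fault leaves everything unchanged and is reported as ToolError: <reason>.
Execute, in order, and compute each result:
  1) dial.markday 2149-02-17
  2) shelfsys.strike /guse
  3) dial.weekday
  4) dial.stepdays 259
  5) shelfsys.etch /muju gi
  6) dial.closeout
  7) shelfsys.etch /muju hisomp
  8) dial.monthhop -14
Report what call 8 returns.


Calling markday(d='2149-02-17'), and get 2149-02-17.
I invoke strike(p='/guse'), → ok.
Using weekday(), and observe Monday.
Using stepdays(n='259'): 2149-11-03.
Invoking etch(p='/muju', c='gi'), and observe created.
Next I call closeout(), and see 2149-11-30.
I invoke etch(p='/muju', c='hisomp'), — result: overwrote.
I invoke monthhop(n='-14'), → 2148-09-30.

Answer: 2148-09-30


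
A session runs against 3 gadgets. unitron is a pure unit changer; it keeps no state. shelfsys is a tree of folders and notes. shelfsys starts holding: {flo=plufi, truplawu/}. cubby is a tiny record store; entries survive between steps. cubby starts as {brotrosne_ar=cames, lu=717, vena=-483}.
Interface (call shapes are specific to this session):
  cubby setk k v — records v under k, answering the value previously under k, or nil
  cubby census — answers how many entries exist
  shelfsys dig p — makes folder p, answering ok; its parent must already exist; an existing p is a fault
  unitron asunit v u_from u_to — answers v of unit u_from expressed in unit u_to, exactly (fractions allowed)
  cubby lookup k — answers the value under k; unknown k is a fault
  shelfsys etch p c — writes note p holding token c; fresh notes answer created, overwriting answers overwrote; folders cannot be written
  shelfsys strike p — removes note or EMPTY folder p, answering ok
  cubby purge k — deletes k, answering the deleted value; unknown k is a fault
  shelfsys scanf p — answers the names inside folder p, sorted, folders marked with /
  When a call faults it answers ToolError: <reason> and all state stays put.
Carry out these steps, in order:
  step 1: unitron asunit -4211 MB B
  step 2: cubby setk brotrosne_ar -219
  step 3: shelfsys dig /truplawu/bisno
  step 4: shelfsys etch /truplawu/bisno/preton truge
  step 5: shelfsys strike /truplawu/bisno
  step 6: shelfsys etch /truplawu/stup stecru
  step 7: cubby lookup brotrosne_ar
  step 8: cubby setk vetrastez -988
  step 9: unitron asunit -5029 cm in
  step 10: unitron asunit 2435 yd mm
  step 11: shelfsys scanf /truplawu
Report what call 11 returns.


Answer: [bisno/, stup]

Derivation:
% 1. unitron asunit(v: -4211, u_from: MB, u_to: B) ~> -4211000000
% 2. cubby setk(k: brotrosne_ar, v: -219) ~> cames
% 3. shelfsys dig(p: /truplawu/bisno) ~> ok
% 4. shelfsys etch(p: /truplawu/bisno/preton, c: truge) ~> created
% 5. shelfsys strike(p: /truplawu/bisno) ~> ToolError: not empty
% 6. shelfsys etch(p: /truplawu/stup, c: stecru) ~> created
% 7. cubby lookup(k: brotrosne_ar) ~> -219
% 8. cubby setk(k: vetrastez, v: -988) ~> nil
% 9. unitron asunit(v: -5029, u_from: cm, u_to: in) ~> -251450/127
% 10. unitron asunit(v: 2435, u_from: yd, u_to: mm) ~> 2226564
% 11. shelfsys scanf(p: /truplawu) ~> [bisno/, stup]


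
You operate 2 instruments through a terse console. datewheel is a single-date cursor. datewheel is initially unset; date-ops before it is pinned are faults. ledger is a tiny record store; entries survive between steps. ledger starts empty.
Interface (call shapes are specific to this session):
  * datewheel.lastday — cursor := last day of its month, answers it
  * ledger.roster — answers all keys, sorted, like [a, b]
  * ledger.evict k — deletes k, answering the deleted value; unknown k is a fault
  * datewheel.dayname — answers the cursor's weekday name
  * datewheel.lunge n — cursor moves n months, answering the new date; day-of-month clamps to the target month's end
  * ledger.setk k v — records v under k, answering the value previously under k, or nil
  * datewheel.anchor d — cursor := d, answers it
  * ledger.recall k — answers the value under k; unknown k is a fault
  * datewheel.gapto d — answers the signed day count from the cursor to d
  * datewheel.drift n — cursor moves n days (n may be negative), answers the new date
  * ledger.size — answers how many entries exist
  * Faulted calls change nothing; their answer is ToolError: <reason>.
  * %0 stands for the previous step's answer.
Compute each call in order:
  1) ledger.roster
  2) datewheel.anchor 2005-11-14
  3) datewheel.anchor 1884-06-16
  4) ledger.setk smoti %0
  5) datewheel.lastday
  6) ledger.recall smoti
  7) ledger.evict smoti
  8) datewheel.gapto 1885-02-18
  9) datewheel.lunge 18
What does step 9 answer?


-> ledger.roster()
<- []
-> datewheel.anchor(2005-11-14)
<- 2005-11-14
-> datewheel.anchor(1884-06-16)
<- 1884-06-16
-> ledger.setk(smoti, %0)
<- nil
-> datewheel.lastday()
<- 1884-06-30
-> ledger.recall(smoti)
<- 1884-06-16
-> ledger.evict(smoti)
<- 1884-06-16
-> datewheel.gapto(1885-02-18)
<- 233
-> datewheel.lunge(18)
<- 1885-12-30

Answer: 1885-12-30


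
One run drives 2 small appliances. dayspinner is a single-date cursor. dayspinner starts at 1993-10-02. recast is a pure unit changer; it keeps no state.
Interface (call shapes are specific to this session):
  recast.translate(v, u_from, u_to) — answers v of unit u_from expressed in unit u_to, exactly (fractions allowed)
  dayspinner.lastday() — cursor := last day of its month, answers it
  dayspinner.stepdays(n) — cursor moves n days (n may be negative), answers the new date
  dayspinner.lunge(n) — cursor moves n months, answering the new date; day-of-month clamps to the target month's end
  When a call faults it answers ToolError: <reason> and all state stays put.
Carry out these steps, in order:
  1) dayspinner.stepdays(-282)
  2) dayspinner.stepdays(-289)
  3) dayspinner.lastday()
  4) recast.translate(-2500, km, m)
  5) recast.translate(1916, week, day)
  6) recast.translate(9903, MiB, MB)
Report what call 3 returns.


>> dayspinner.stepdays(n: -282)
<< 1992-12-24
>> dayspinner.stepdays(n: -289)
<< 1992-03-10
>> dayspinner.lastday()
<< 1992-03-31
>> recast.translate(v: -2500, u_from: km, u_to: m)
<< -2500000
>> recast.translate(v: 1916, u_from: week, u_to: day)
<< 13412
>> recast.translate(v: 9903, u_from: MiB, u_to: MB)
<< 162250752/15625

Answer: 1992-03-31


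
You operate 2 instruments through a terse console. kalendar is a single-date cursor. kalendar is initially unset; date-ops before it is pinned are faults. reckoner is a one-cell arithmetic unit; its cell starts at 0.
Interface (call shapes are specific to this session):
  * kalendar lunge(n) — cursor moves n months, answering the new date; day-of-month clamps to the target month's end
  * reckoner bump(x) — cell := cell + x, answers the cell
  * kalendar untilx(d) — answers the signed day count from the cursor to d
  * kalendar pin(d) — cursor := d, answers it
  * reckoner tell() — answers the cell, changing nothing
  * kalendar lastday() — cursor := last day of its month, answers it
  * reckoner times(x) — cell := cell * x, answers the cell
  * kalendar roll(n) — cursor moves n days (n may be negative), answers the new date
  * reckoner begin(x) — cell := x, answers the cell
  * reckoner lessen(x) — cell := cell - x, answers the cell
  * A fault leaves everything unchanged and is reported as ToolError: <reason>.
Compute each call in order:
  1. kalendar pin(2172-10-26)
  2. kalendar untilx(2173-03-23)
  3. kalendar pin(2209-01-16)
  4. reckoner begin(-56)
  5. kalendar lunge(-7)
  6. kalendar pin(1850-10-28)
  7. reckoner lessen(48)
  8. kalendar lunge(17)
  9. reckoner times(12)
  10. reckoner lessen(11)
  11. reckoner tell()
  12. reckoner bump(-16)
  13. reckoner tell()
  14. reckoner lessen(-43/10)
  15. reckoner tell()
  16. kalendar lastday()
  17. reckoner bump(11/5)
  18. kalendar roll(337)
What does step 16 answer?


Using kalendar pin on 2172-10-26, and observe 2172-10-26.
Now I run kalendar untilx on 2173-03-23: 148.
Using kalendar pin on 2209-01-16, giving 2209-01-16.
I use reckoner begin on -56, yielding -56.
Invoking kalendar lunge on -7: 2208-06-16.
Then kalendar pin on 1850-10-28, and get 1850-10-28.
Next I call reckoner lessen on 48, — result: -104.
Next I call kalendar lunge on 17, and get 1852-03-28.
Next I call reckoner times on 12, yielding -1248.
Then reckoner lessen on 11, → -1259.
I use reckoner tell, and get -1259.
I use reckoner bump on -16, which returns -1275.
Calling reckoner tell(), giving -1275.
Using reckoner lessen on -43/10: -12707/10.
Next I call reckoner tell(), and see -12707/10.
I run kalendar lastday(), and get 1852-03-31.
Now I run reckoner bump on 11/5, — result: -2537/2.
Next I call kalendar roll on 337, and see 1853-03-03.

Answer: 1852-03-31
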